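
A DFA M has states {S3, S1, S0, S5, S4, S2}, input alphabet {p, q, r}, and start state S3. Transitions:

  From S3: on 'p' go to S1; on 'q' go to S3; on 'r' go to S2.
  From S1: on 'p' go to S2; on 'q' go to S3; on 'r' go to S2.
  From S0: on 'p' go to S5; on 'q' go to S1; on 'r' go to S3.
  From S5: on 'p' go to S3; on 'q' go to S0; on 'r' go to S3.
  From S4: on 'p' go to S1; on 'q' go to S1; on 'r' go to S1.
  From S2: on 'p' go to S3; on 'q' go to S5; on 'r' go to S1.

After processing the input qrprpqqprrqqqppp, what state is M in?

Trace: S3 -q-> S3 -r-> S2 -p-> S3 -r-> S2 -p-> S3 -q-> S3 -q-> S3 -p-> S1 -r-> S2 -r-> S1 -q-> S3 -q-> S3 -q-> S3 -p-> S1 -p-> S2 -p-> S3

S3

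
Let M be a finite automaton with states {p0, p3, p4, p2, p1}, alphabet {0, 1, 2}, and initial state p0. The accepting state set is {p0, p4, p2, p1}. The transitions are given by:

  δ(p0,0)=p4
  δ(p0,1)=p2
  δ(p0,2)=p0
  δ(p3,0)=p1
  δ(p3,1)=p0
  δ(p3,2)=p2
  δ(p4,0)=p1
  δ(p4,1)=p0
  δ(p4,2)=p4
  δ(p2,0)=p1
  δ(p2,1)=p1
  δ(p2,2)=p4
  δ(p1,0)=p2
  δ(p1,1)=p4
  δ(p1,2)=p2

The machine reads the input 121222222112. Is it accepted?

Yes

p0 → p2 → p4 → p0 → p0 → p0 → p0 → p0 → p0 → p0 → p2 → p1 → p2
End state p2 is accepting.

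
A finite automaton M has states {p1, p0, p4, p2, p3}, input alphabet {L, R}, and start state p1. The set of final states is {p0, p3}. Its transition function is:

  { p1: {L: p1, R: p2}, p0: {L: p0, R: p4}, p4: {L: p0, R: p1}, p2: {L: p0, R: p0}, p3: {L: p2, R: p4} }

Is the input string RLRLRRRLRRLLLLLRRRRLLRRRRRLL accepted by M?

Yes

Trace: p1 -R-> p2 -L-> p0 -R-> p4 -L-> p0 -R-> p4 -R-> p1 -R-> p2 -L-> p0 -R-> p4 -R-> p1 -L-> p1 -L-> p1 -L-> p1 -L-> p1 -L-> p1 -R-> p2 -R-> p0 -R-> p4 -R-> p1 -L-> p1 -L-> p1 -R-> p2 -R-> p0 -R-> p4 -R-> p1 -R-> p2 -L-> p0 -L-> p0
End state p0 is accepting.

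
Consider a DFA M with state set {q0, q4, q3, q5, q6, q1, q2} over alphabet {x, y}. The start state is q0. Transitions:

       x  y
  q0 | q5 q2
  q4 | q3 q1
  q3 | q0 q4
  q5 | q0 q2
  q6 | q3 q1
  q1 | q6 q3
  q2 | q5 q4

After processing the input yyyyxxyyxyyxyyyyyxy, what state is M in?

q2

start at q0
read 'y': q0 → q2
read 'y': q2 → q4
read 'y': q4 → q1
read 'y': q1 → q3
read 'x': q3 → q0
read 'x': q0 → q5
read 'y': q5 → q2
read 'y': q2 → q4
read 'x': q4 → q3
read 'y': q3 → q4
read 'y': q4 → q1
read 'x': q1 → q6
read 'y': q6 → q1
read 'y': q1 → q3
read 'y': q3 → q4
read 'y': q4 → q1
read 'y': q1 → q3
read 'x': q3 → q0
read 'y': q0 → q2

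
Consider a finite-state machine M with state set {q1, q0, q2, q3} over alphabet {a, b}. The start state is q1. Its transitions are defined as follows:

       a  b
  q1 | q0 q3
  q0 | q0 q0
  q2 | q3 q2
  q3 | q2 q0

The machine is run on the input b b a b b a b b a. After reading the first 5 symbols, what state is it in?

start at q1
read 'b': q1 → q3
read 'b': q3 → q0
read 'a': q0 → q0
read 'b': q0 → q0
read 'b': q0 → q0
After 5 symbols: q0.

q0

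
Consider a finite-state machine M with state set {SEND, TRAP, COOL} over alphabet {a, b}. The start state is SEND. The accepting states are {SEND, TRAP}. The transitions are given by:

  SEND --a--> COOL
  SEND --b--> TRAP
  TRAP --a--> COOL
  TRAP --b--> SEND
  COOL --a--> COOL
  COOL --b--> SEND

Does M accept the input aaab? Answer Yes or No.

Yes

SEND → COOL → COOL → COOL → SEND
End state SEND is accepting.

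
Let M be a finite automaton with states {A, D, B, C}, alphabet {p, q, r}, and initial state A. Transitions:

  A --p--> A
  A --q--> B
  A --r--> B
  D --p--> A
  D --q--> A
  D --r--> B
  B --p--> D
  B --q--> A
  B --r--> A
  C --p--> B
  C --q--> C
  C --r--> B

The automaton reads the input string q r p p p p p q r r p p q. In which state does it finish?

B

A → B → A → A → A → A → A → A → B → A → B → D → A → B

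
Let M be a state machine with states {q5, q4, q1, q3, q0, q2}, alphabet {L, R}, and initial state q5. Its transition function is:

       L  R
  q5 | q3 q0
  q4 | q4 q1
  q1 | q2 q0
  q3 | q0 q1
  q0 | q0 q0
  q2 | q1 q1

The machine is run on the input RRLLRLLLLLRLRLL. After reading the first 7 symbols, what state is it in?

q0

Trace: q5 -R-> q0 -R-> q0 -L-> q0 -L-> q0 -R-> q0 -L-> q0 -L-> q0
After 7 symbols: q0.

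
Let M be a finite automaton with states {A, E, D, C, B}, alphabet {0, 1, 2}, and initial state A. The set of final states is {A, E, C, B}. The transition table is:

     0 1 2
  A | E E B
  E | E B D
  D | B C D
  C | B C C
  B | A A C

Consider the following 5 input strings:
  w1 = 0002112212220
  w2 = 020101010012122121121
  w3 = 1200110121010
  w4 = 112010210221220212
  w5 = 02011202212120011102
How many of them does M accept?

4

w1:
  start at A
  read '0': A → E
  read '0': E → E
  read '0': E → E
  read '2': E → D
  read '1': D → C
  read '1': C → C
  read '2': C → C
  read '2': C → C
  read '1': C → C
  read '2': C → C
  read '2': C → C
  read '2': C → C
  read '0': C → B
  end B, accepted
w2:
  start at A
  read '0': A → E
  read '2': E → D
  read '0': D → B
  read '1': B → A
  read '0': A → E
  read '1': E → B
  read '0': B → A
  read '1': A → E
  read '0': E → E
  read '0': E → E
  read '1': E → B
  read '2': B → C
  read '1': C → C
  read '2': C → C
  read '2': C → C
  read '1': C → C
  read '2': C → C
  read '1': C → C
  read '1': C → C
  read '2': C → C
  read '1': C → C
  end C, accepted
w3:
  start at A
  read '1': A → E
  read '2': E → D
  read '0': D → B
  read '0': B → A
  read '1': A → E
  read '1': E → B
  read '0': B → A
  read '1': A → E
  read '2': E → D
  read '1': D → C
  read '0': C → B
  read '1': B → A
  read '0': A → E
  end E, accepted
w4:
  start at A
  read '1': A → E
  read '1': E → B
  read '2': B → C
  read '0': C → B
  read '1': B → A
  read '0': A → E
  read '2': E → D
  read '1': D → C
  read '0': C → B
  read '2': B → C
  read '2': C → C
  read '1': C → C
  read '2': C → C
  read '2': C → C
  read '0': C → B
  read '2': B → C
  read '1': C → C
  read '2': C → C
  end C, accepted
w5:
  start at A
  read '0': A → E
  read '2': E → D
  read '0': D → B
  read '1': B → A
  read '1': A → E
  read '2': E → D
  read '0': D → B
  read '2': B → C
  read '2': C → C
  read '1': C → C
  read '2': C → C
  read '1': C → C
  read '2': C → C
  read '0': C → B
  read '0': B → A
  read '1': A → E
  read '1': E → B
  read '1': B → A
  read '0': A → E
  read '2': E → D
  end D, rejected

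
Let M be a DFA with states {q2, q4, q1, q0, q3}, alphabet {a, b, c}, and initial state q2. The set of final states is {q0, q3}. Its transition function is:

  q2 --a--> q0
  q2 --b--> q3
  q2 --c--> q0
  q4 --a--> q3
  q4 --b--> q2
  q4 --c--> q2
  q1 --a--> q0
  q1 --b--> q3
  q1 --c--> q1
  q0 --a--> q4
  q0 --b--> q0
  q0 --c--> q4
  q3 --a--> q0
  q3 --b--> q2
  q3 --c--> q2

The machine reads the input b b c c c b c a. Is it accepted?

start at q2
read 'b': q2 → q3
read 'b': q3 → q2
read 'c': q2 → q0
read 'c': q0 → q4
read 'c': q4 → q2
read 'b': q2 → q3
read 'c': q3 → q2
read 'a': q2 → q0
End state q0 is accepting.

Yes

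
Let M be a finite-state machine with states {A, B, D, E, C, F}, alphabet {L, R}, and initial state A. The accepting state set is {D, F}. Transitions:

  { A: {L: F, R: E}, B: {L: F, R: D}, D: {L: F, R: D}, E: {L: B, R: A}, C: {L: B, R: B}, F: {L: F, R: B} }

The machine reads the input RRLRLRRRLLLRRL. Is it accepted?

Yes

Trace: A -R-> E -R-> A -L-> F -R-> B -L-> F -R-> B -R-> D -R-> D -L-> F -L-> F -L-> F -R-> B -R-> D -L-> F
End state F is accepting.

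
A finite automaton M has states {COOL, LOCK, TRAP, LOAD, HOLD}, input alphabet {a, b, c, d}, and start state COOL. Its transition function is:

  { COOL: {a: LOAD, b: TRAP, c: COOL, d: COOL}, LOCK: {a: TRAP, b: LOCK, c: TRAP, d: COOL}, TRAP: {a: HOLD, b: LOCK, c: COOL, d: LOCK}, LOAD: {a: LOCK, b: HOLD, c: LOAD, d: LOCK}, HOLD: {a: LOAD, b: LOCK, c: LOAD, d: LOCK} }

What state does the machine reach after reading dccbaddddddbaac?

COOL → COOL → COOL → COOL → TRAP → HOLD → LOCK → COOL → COOL → COOL → COOL → COOL → TRAP → HOLD → LOAD → LOAD

LOAD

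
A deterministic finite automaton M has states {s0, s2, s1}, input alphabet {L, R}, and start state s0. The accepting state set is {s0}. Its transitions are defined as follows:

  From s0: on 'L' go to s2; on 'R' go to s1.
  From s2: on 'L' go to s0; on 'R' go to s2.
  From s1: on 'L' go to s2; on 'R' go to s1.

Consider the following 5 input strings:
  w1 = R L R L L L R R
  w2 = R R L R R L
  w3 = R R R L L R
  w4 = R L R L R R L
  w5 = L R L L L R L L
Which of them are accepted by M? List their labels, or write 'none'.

w1: Trace: s0 -R-> s1 -L-> s2 -R-> s2 -L-> s0 -L-> s2 -L-> s0 -R-> s1 -R-> s1  → end s1, rejected
w2: Trace: s0 -R-> s1 -R-> s1 -L-> s2 -R-> s2 -R-> s2 -L-> s0  → end s0, accepted
w3: Trace: s0 -R-> s1 -R-> s1 -R-> s1 -L-> s2 -L-> s0 -R-> s1  → end s1, rejected
w4: Trace: s0 -R-> s1 -L-> s2 -R-> s2 -L-> s0 -R-> s1 -R-> s1 -L-> s2  → end s2, rejected
w5: Trace: s0 -L-> s2 -R-> s2 -L-> s0 -L-> s2 -L-> s0 -R-> s1 -L-> s2 -L-> s0  → end s0, accepted

w2, w5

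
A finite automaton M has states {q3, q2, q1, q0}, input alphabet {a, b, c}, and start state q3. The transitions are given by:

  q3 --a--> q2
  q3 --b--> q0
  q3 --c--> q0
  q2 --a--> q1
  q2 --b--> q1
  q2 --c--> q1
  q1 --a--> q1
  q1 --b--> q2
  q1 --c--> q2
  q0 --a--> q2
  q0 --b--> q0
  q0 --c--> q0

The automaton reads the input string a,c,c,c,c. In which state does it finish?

q2

start at q3
read 'a': q3 → q2
read 'c': q2 → q1
read 'c': q1 → q2
read 'c': q2 → q1
read 'c': q1 → q2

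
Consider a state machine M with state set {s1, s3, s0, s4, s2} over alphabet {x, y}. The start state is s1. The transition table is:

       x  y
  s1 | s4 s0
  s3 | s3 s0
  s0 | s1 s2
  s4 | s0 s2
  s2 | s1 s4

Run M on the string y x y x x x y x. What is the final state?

s1

s1 → s0 → s1 → s0 → s1 → s4 → s0 → s2 → s1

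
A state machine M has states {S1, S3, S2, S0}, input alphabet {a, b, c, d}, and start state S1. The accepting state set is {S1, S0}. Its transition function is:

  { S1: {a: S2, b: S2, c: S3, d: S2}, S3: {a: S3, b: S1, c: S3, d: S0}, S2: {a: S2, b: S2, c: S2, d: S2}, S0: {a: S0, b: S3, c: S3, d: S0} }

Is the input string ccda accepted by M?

Yes

start at S1
read 'c': S1 → S3
read 'c': S3 → S3
read 'd': S3 → S0
read 'a': S0 → S0
End state S0 is accepting.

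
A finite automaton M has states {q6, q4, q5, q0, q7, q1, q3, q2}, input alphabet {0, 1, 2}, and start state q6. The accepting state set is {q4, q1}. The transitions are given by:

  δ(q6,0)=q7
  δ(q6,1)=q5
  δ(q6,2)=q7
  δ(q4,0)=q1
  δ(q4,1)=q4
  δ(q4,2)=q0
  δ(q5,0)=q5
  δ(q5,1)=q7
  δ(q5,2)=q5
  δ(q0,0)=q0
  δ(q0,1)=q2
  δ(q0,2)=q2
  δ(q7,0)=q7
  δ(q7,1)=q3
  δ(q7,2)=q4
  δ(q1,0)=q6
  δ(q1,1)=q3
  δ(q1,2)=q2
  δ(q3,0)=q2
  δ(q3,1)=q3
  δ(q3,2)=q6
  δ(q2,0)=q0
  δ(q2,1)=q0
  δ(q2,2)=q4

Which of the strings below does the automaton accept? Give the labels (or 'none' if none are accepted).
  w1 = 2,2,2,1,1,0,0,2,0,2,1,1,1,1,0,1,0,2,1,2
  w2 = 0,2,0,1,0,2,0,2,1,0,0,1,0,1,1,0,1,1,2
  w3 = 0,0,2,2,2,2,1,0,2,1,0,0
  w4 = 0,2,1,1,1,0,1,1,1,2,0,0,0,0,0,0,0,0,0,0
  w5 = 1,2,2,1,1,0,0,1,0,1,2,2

w1:
  start at q6
  read '2': q6 → q7
  read '2': q7 → q4
  read '2': q4 → q0
  read '1': q0 → q2
  read '1': q2 → q0
  read '0': q0 → q0
  read '0': q0 → q0
  read '2': q0 → q2
  read '0': q2 → q0
  read '2': q0 → q2
  read '1': q2 → q0
  read '1': q0 → q2
  read '1': q2 → q0
  read '1': q0 → q2
  read '0': q2 → q0
  read '1': q0 → q2
  read '0': q2 → q0
  read '2': q0 → q2
  read '1': q2 → q0
  read '2': q0 → q2
  end q2, rejected
w2:
  start at q6
  read '0': q6 → q7
  read '2': q7 → q4
  read '0': q4 → q1
  read '1': q1 → q3
  read '0': q3 → q2
  read '2': q2 → q4
  read '0': q4 → q1
  read '2': q1 → q2
  read '1': q2 → q0
  read '0': q0 → q0
  read '0': q0 → q0
  read '1': q0 → q2
  read '0': q2 → q0
  read '1': q0 → q2
  read '1': q2 → q0
  read '0': q0 → q0
  read '1': q0 → q2
  read '1': q2 → q0
  read '2': q0 → q2
  end q2, rejected
w3:
  start at q6
  read '0': q6 → q7
  read '0': q7 → q7
  read '2': q7 → q4
  read '2': q4 → q0
  read '2': q0 → q2
  read '2': q2 → q4
  read '1': q4 → q4
  read '0': q4 → q1
  read '2': q1 → q2
  read '1': q2 → q0
  read '0': q0 → q0
  read '0': q0 → q0
  end q0, rejected
w4:
  start at q6
  read '0': q6 → q7
  read '2': q7 → q4
  read '1': q4 → q4
  read '1': q4 → q4
  read '1': q4 → q4
  read '0': q4 → q1
  read '1': q1 → q3
  read '1': q3 → q3
  read '1': q3 → q3
  read '2': q3 → q6
  read '0': q6 → q7
  read '0': q7 → q7
  read '0': q7 → q7
  read '0': q7 → q7
  read '0': q7 → q7
  read '0': q7 → q7
  read '0': q7 → q7
  read '0': q7 → q7
  read '0': q7 → q7
  read '0': q7 → q7
  end q7, rejected
w5:
  start at q6
  read '1': q6 → q5
  read '2': q5 → q5
  read '2': q5 → q5
  read '1': q5 → q7
  read '1': q7 → q3
  read '0': q3 → q2
  read '0': q2 → q0
  read '1': q0 → q2
  read '0': q2 → q0
  read '1': q0 → q2
  read '2': q2 → q4
  read '2': q4 → q0
  end q0, rejected

none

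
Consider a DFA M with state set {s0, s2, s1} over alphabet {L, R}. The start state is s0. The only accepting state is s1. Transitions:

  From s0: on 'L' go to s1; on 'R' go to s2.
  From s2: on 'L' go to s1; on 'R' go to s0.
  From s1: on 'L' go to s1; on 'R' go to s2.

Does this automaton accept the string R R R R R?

No

start at s0
read 'R': s0 → s2
read 'R': s2 → s0
read 'R': s0 → s2
read 'R': s2 → s0
read 'R': s0 → s2
End state s2 is not accepting.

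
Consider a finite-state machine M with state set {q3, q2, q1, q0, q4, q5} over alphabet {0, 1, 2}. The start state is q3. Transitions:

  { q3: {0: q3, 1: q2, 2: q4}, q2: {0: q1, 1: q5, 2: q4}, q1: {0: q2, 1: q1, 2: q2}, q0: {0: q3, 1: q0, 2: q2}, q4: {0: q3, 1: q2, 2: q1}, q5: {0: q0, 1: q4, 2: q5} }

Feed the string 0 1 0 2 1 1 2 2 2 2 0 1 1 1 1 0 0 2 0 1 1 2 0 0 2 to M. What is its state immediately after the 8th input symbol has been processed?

start at q3
read '0': q3 → q3
read '1': q3 → q2
read '0': q2 → q1
read '2': q1 → q2
read '1': q2 → q5
read '1': q5 → q4
read '2': q4 → q1
read '2': q1 → q2
After 8 symbols: q2.

q2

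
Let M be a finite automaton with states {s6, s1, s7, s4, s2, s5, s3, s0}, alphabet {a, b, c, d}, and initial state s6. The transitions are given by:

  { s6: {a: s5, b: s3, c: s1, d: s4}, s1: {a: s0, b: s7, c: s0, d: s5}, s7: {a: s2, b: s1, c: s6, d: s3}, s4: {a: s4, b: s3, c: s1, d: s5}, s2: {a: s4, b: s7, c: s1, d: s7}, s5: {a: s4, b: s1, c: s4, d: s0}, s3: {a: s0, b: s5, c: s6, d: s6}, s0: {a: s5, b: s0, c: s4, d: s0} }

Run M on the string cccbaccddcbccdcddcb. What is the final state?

s6 → s1 → s0 → s4 → s3 → s0 → s4 → s1 → s5 → s0 → s4 → s3 → s6 → s1 → s5 → s4 → s5 → s0 → s4 → s3

s3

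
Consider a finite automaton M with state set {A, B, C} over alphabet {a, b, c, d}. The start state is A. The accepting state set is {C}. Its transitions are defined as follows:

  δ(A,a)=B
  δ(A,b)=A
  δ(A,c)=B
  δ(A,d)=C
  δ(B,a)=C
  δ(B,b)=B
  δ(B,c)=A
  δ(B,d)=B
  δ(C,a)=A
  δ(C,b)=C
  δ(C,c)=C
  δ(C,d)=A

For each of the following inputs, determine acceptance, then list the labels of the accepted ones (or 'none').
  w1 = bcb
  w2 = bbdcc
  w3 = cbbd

w2

w1:
  start at A
  read 'b': A → A
  read 'c': A → B
  read 'b': B → B
  end B, rejected
w2:
  start at A
  read 'b': A → A
  read 'b': A → A
  read 'd': A → C
  read 'c': C → C
  read 'c': C → C
  end C, accepted
w3:
  start at A
  read 'c': A → B
  read 'b': B → B
  read 'b': B → B
  read 'd': B → B
  end B, rejected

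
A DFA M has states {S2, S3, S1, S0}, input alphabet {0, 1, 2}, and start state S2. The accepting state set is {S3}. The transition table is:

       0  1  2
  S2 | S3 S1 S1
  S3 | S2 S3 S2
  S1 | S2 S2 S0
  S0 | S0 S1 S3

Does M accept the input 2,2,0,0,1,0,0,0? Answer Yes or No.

No

start at S2
read '2': S2 → S1
read '2': S1 → S0
read '0': S0 → S0
read '0': S0 → S0
read '1': S0 → S1
read '0': S1 → S2
read '0': S2 → S3
read '0': S3 → S2
End state S2 is not accepting.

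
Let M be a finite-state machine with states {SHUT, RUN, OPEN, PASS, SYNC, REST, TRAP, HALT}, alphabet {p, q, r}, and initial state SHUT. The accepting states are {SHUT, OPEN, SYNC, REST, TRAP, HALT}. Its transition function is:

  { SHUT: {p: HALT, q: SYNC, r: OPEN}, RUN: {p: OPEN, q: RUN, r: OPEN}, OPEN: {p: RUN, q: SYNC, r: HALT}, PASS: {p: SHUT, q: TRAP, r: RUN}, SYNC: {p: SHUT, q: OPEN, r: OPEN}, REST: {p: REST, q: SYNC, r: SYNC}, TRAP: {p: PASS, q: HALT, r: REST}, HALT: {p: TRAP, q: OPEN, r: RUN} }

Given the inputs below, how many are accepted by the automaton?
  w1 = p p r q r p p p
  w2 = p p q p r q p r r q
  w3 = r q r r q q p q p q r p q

w1:
  start at SHUT
  read 'p': SHUT → HALT
  read 'p': HALT → TRAP
  read 'r': TRAP → REST
  read 'q': REST → SYNC
  read 'r': SYNC → OPEN
  read 'p': OPEN → RUN
  read 'p': RUN → OPEN
  read 'p': OPEN → RUN
  end RUN, rejected
w2:
  start at SHUT
  read 'p': SHUT → HALT
  read 'p': HALT → TRAP
  read 'q': TRAP → HALT
  read 'p': HALT → TRAP
  read 'r': TRAP → REST
  read 'q': REST → SYNC
  read 'p': SYNC → SHUT
  read 'r': SHUT → OPEN
  read 'r': OPEN → HALT
  read 'q': HALT → OPEN
  end OPEN, accepted
w3:
  start at SHUT
  read 'r': SHUT → OPEN
  read 'q': OPEN → SYNC
  read 'r': SYNC → OPEN
  read 'r': OPEN → HALT
  read 'q': HALT → OPEN
  read 'q': OPEN → SYNC
  read 'p': SYNC → SHUT
  read 'q': SHUT → SYNC
  read 'p': SYNC → SHUT
  read 'q': SHUT → SYNC
  read 'r': SYNC → OPEN
  read 'p': OPEN → RUN
  read 'q': RUN → RUN
  end RUN, rejected

1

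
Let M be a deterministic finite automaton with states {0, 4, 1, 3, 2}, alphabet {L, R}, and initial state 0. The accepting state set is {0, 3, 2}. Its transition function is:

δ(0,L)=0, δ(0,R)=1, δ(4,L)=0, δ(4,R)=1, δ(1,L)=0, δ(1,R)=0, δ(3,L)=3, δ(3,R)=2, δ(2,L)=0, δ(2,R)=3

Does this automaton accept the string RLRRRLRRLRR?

0 → 1 → 0 → 1 → 0 → 1 → 0 → 1 → 0 → 0 → 1 → 0
End state 0 is accepting.

Yes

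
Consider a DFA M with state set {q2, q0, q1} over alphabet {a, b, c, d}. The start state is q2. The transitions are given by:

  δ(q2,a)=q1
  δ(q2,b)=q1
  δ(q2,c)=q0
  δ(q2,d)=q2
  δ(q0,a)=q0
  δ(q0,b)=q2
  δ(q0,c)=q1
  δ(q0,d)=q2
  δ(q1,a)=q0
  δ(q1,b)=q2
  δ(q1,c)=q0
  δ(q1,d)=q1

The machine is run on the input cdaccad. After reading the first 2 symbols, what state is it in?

q2

q2 → q0 → q2
After 2 symbols: q2.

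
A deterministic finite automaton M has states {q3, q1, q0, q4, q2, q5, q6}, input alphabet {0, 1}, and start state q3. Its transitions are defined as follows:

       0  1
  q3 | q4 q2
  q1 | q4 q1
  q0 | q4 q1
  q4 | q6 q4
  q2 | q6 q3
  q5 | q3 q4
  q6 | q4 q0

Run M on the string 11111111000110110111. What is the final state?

Trace: q3 -1-> q2 -1-> q3 -1-> q2 -1-> q3 -1-> q2 -1-> q3 -1-> q2 -1-> q3 -0-> q4 -0-> q6 -0-> q4 -1-> q4 -1-> q4 -0-> q6 -1-> q0 -1-> q1 -0-> q4 -1-> q4 -1-> q4 -1-> q4

q4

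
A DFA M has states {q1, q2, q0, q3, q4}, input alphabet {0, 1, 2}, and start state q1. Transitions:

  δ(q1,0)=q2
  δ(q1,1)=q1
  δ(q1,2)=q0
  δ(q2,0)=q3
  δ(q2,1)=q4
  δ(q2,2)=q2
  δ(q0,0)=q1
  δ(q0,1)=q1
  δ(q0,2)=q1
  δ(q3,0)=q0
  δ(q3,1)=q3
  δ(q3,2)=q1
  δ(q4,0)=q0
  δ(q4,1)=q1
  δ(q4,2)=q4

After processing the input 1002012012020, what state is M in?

start at q1
read '1': q1 → q1
read '0': q1 → q2
read '0': q2 → q3
read '2': q3 → q1
read '0': q1 → q2
read '1': q2 → q4
read '2': q4 → q4
read '0': q4 → q0
read '1': q0 → q1
read '2': q1 → q0
read '0': q0 → q1
read '2': q1 → q0
read '0': q0 → q1

q1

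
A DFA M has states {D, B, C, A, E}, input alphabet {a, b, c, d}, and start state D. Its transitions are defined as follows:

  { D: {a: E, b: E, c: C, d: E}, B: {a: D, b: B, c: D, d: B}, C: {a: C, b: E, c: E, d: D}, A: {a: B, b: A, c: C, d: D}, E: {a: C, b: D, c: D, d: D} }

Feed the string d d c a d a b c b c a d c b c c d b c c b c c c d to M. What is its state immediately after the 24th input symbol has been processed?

E

start at D
read 'd': D → E
read 'd': E → D
read 'c': D → C
read 'a': C → C
read 'd': C → D
read 'a': D → E
read 'b': E → D
read 'c': D → C
read 'b': C → E
read 'c': E → D
read 'a': D → E
read 'd': E → D
read 'c': D → C
read 'b': C → E
read 'c': E → D
read 'c': D → C
read 'd': C → D
read 'b': D → E
read 'c': E → D
read 'c': D → C
read 'b': C → E
read 'c': E → D
read 'c': D → C
read 'c': C → E
After 24 symbols: E.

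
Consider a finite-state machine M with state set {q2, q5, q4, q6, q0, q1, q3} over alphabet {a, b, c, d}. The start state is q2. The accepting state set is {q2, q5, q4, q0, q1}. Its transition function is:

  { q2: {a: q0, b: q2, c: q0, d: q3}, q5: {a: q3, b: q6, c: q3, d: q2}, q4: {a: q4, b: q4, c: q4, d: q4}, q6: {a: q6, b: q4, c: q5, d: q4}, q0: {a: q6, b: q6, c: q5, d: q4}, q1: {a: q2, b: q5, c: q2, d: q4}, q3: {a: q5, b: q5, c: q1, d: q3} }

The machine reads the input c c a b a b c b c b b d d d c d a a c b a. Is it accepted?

Yes

Trace: q2 -c-> q0 -c-> q5 -a-> q3 -b-> q5 -a-> q3 -b-> q5 -c-> q3 -b-> q5 -c-> q3 -b-> q5 -b-> q6 -d-> q4 -d-> q4 -d-> q4 -c-> q4 -d-> q4 -a-> q4 -a-> q4 -c-> q4 -b-> q4 -a-> q4
End state q4 is accepting.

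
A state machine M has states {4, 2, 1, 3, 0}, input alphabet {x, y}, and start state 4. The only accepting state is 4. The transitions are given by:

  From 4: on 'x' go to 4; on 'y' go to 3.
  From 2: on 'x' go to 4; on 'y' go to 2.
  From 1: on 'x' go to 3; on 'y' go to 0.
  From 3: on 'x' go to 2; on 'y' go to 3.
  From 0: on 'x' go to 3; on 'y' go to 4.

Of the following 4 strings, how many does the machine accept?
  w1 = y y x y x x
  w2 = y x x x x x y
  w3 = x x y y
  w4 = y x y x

w1: Trace: 4 -y-> 3 -y-> 3 -x-> 2 -y-> 2 -x-> 4 -x-> 4  → end 4, accepted
w2: Trace: 4 -y-> 3 -x-> 2 -x-> 4 -x-> 4 -x-> 4 -x-> 4 -y-> 3  → end 3, rejected
w3: Trace: 4 -x-> 4 -x-> 4 -y-> 3 -y-> 3  → end 3, rejected
w4: Trace: 4 -y-> 3 -x-> 2 -y-> 2 -x-> 4  → end 4, accepted

2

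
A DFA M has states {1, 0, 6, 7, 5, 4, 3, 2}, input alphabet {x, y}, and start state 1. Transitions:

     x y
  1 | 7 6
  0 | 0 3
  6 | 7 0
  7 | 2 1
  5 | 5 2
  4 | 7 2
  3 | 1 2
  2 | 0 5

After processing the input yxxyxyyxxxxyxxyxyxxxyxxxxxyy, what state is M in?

1 → 6 → 7 → 2 → 5 → 5 → 2 → 5 → 5 → 5 → 5 → 5 → 2 → 0 → 0 → 3 → 1 → 6 → 7 → 2 → 0 → 3 → 1 → 7 → 2 → 0 → 0 → 3 → 2

2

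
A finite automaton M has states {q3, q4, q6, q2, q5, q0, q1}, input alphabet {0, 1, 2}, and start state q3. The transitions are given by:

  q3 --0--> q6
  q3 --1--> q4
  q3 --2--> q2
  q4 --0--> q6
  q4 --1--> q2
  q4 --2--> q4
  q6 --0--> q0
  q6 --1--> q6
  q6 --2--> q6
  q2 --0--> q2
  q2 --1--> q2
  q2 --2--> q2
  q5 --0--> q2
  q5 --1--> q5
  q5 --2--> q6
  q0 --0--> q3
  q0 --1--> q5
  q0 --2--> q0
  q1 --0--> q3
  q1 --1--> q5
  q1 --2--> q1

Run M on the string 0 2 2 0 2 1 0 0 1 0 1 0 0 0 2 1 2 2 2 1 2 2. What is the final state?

q3 → q6 → q6 → q6 → q0 → q0 → q5 → q2 → q2 → q2 → q2 → q2 → q2 → q2 → q2 → q2 → q2 → q2 → q2 → q2 → q2 → q2 → q2

q2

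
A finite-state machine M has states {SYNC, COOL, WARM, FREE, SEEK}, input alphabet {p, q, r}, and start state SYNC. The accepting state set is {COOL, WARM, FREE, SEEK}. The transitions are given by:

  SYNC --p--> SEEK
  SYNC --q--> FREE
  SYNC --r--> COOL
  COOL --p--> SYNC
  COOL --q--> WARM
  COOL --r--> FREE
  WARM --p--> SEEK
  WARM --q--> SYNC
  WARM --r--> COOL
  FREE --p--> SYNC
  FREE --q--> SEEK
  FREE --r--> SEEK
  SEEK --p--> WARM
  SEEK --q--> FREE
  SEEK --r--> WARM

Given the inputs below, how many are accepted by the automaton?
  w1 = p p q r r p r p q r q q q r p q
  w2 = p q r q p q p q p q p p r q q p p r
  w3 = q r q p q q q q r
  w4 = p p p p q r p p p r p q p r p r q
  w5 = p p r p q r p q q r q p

w1:
  start at SYNC
  read 'p': SYNC → SEEK
  read 'p': SEEK → WARM
  read 'q': WARM → SYNC
  read 'r': SYNC → COOL
  read 'r': COOL → FREE
  read 'p': FREE → SYNC
  read 'r': SYNC → COOL
  read 'p': COOL → SYNC
  read 'q': SYNC → FREE
  read 'r': FREE → SEEK
  read 'q': SEEK → FREE
  read 'q': FREE → SEEK
  read 'q': SEEK → FREE
  read 'r': FREE → SEEK
  read 'p': SEEK → WARM
  read 'q': WARM → SYNC
  end SYNC, rejected
w2:
  start at SYNC
  read 'p': SYNC → SEEK
  read 'q': SEEK → FREE
  read 'r': FREE → SEEK
  read 'q': SEEK → FREE
  read 'p': FREE → SYNC
  read 'q': SYNC → FREE
  read 'p': FREE → SYNC
  read 'q': SYNC → FREE
  read 'p': FREE → SYNC
  read 'q': SYNC → FREE
  read 'p': FREE → SYNC
  read 'p': SYNC → SEEK
  read 'r': SEEK → WARM
  read 'q': WARM → SYNC
  read 'q': SYNC → FREE
  read 'p': FREE → SYNC
  read 'p': SYNC → SEEK
  read 'r': SEEK → WARM
  end WARM, accepted
w3:
  start at SYNC
  read 'q': SYNC → FREE
  read 'r': FREE → SEEK
  read 'q': SEEK → FREE
  read 'p': FREE → SYNC
  read 'q': SYNC → FREE
  read 'q': FREE → SEEK
  read 'q': SEEK → FREE
  read 'q': FREE → SEEK
  read 'r': SEEK → WARM
  end WARM, accepted
w4:
  start at SYNC
  read 'p': SYNC → SEEK
  read 'p': SEEK → WARM
  read 'p': WARM → SEEK
  read 'p': SEEK → WARM
  read 'q': WARM → SYNC
  read 'r': SYNC → COOL
  read 'p': COOL → SYNC
  read 'p': SYNC → SEEK
  read 'p': SEEK → WARM
  read 'r': WARM → COOL
  read 'p': COOL → SYNC
  read 'q': SYNC → FREE
  read 'p': FREE → SYNC
  read 'r': SYNC → COOL
  read 'p': COOL → SYNC
  read 'r': SYNC → COOL
  read 'q': COOL → WARM
  end WARM, accepted
w5:
  start at SYNC
  read 'p': SYNC → SEEK
  read 'p': SEEK → WARM
  read 'r': WARM → COOL
  read 'p': COOL → SYNC
  read 'q': SYNC → FREE
  read 'r': FREE → SEEK
  read 'p': SEEK → WARM
  read 'q': WARM → SYNC
  read 'q': SYNC → FREE
  read 'r': FREE → SEEK
  read 'q': SEEK → FREE
  read 'p': FREE → SYNC
  end SYNC, rejected

3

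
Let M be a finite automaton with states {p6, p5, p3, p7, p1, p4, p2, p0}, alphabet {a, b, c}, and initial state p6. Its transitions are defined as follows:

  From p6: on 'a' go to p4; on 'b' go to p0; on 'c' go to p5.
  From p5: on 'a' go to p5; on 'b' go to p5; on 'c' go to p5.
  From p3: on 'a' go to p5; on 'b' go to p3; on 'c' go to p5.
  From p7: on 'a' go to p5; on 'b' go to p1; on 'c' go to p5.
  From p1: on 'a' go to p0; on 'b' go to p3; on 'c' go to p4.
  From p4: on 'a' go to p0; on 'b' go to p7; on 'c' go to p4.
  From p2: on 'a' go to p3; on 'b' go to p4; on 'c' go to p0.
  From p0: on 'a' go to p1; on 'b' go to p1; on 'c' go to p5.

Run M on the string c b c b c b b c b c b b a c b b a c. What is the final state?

p6 → p5 → p5 → p5 → p5 → p5 → p5 → p5 → p5 → p5 → p5 → p5 → p5 → p5 → p5 → p5 → p5 → p5 → p5

p5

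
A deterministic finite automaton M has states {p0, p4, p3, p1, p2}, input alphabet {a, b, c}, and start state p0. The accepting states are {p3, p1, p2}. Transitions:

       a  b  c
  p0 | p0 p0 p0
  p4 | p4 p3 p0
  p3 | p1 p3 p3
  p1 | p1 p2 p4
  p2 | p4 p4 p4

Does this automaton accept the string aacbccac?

start at p0
read 'a': p0 → p0
read 'a': p0 → p0
read 'c': p0 → p0
read 'b': p0 → p0
read 'c': p0 → p0
read 'c': p0 → p0
read 'a': p0 → p0
read 'c': p0 → p0
End state p0 is not accepting.

No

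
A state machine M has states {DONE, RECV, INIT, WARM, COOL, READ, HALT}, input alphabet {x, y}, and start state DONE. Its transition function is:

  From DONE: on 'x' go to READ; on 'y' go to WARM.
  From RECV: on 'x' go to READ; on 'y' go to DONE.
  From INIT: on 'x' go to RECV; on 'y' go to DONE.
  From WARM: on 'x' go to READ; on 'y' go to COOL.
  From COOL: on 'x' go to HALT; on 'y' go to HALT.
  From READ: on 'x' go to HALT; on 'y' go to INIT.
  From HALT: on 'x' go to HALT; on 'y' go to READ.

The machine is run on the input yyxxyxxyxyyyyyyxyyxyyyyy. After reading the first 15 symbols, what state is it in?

HALT

DONE → WARM → COOL → HALT → HALT → READ → HALT → HALT → READ → HALT → READ → INIT → DONE → WARM → COOL → HALT
After 15 symbols: HALT.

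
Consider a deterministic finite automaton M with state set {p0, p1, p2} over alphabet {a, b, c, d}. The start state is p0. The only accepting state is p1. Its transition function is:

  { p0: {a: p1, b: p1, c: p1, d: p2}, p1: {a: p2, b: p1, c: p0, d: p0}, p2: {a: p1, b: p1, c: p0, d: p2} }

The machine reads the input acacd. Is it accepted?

No

Trace: p0 -a-> p1 -c-> p0 -a-> p1 -c-> p0 -d-> p2
End state p2 is not accepting.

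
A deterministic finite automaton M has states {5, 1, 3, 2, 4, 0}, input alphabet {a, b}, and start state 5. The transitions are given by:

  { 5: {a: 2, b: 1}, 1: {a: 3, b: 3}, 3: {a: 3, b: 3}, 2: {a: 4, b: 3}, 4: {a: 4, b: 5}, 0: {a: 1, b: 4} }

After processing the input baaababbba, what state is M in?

Trace: 5 -b-> 1 -a-> 3 -a-> 3 -a-> 3 -b-> 3 -a-> 3 -b-> 3 -b-> 3 -b-> 3 -a-> 3

3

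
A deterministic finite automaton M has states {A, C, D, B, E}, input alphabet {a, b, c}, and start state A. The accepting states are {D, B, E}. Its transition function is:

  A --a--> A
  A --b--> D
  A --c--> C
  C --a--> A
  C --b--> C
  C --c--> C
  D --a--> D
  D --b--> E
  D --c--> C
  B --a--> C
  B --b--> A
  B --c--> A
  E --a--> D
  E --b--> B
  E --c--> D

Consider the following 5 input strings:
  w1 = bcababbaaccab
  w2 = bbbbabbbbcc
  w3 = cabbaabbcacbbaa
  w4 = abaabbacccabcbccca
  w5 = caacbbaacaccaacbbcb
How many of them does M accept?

w1: A → D → C → A → D → D → E → B → C → A → C → C → A → D  → end D, accepted
w2: A → D → E → B → A → A → D → E → B → A → C → C  → end C, rejected
w3: A → C → A → D → E → D → D → E → B → A → A → C → C → C → A → A  → end A, rejected
w4: A → A → D → D → D → E → B → C → C → C → C → A → D → C → C → C → C → C → A  → end A, rejected
w5: A → C → A → A → C → C → C → A → A → C → A → C → C → A → A → C → C → C → C → C  → end C, rejected

1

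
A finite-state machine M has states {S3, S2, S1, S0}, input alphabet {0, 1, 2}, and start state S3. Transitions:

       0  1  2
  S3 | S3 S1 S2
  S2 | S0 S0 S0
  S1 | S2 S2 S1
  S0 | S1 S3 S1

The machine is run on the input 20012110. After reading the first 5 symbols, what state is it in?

start at S3
read '2': S3 → S2
read '0': S2 → S0
read '0': S0 → S1
read '1': S1 → S2
read '2': S2 → S0
After 5 symbols: S0.

S0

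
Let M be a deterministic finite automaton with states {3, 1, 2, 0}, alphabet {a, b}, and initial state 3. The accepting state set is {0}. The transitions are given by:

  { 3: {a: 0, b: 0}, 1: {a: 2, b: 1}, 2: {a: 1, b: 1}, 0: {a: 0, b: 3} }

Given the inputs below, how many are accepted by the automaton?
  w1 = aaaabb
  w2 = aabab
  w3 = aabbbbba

w1: Trace: 3 -a-> 0 -a-> 0 -a-> 0 -a-> 0 -b-> 3 -b-> 0  → end 0, accepted
w2: Trace: 3 -a-> 0 -a-> 0 -b-> 3 -a-> 0 -b-> 3  → end 3, rejected
w3: Trace: 3 -a-> 0 -a-> 0 -b-> 3 -b-> 0 -b-> 3 -b-> 0 -b-> 3 -a-> 0  → end 0, accepted

2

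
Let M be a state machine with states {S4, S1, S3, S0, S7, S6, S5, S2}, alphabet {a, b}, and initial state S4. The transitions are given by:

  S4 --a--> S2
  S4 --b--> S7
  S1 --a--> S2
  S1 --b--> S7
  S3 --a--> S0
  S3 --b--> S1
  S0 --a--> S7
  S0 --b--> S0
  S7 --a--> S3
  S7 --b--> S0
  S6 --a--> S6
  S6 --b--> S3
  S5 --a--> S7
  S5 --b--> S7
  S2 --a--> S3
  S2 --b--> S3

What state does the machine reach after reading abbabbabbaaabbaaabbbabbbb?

Trace: S4 -a-> S2 -b-> S3 -b-> S1 -a-> S2 -b-> S3 -b-> S1 -a-> S2 -b-> S3 -b-> S1 -a-> S2 -a-> S3 -a-> S0 -b-> S0 -b-> S0 -a-> S7 -a-> S3 -a-> S0 -b-> S0 -b-> S0 -b-> S0 -a-> S7 -b-> S0 -b-> S0 -b-> S0 -b-> S0

S0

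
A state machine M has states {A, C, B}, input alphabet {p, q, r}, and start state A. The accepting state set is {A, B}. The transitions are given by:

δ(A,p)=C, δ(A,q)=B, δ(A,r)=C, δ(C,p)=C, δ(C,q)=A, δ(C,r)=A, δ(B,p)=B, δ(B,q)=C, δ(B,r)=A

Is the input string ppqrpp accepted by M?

A → C → C → A → C → C → C
End state C is not accepting.

No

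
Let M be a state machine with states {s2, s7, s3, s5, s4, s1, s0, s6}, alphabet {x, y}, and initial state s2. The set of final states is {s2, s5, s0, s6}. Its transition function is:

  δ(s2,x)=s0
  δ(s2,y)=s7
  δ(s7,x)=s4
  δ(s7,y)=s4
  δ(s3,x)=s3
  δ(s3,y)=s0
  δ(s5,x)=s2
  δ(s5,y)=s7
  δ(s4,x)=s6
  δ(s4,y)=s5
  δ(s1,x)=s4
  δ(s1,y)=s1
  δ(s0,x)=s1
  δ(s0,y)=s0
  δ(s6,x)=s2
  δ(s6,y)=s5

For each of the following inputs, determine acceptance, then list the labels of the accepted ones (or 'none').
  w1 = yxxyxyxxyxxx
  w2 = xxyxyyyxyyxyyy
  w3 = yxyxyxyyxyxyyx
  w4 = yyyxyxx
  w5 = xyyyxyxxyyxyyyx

w3, w4, w5

w1: Trace: s2 -y-> s7 -x-> s4 -x-> s6 -y-> s5 -x-> s2 -y-> s7 -x-> s4 -x-> s6 -y-> s5 -x-> s2 -x-> s0 -x-> s1  → end s1, rejected
w2: Trace: s2 -x-> s0 -x-> s1 -y-> s1 -x-> s4 -y-> s5 -y-> s7 -y-> s4 -x-> s6 -y-> s5 -y-> s7 -x-> s4 -y-> s5 -y-> s7 -y-> s4  → end s4, rejected
w3: Trace: s2 -y-> s7 -x-> s4 -y-> s5 -x-> s2 -y-> s7 -x-> s4 -y-> s5 -y-> s7 -x-> s4 -y-> s5 -x-> s2 -y-> s7 -y-> s4 -x-> s6  → end s6, accepted
w4: Trace: s2 -y-> s7 -y-> s4 -y-> s5 -x-> s2 -y-> s7 -x-> s4 -x-> s6  → end s6, accepted
w5: Trace: s2 -x-> s0 -y-> s0 -y-> s0 -y-> s0 -x-> s1 -y-> s1 -x-> s4 -x-> s6 -y-> s5 -y-> s7 -x-> s4 -y-> s5 -y-> s7 -y-> s4 -x-> s6  → end s6, accepted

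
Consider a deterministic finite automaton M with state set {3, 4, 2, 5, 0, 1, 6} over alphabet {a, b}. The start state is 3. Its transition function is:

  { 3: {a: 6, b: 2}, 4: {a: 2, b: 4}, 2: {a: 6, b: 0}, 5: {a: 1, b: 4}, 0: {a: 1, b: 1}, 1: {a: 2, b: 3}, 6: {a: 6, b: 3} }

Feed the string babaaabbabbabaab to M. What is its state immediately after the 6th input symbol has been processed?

start at 3
read 'b': 3 → 2
read 'a': 2 → 6
read 'b': 6 → 3
read 'a': 3 → 6
read 'a': 6 → 6
read 'a': 6 → 6
After 6 symbols: 6.

6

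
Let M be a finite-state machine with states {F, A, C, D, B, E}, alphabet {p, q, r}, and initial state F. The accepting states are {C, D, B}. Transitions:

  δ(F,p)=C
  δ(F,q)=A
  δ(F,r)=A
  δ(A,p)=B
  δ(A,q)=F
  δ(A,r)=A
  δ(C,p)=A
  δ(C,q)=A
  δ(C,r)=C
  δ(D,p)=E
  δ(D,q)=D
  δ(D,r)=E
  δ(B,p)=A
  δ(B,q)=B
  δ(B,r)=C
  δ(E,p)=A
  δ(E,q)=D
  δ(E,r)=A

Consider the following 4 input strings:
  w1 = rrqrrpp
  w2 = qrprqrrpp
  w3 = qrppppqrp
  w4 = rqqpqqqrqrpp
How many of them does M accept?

w1:
  start at F
  read 'r': F → A
  read 'r': A → A
  read 'q': A → F
  read 'r': F → A
  read 'r': A → A
  read 'p': A → B
  read 'p': B → A
  end A, rejected
w2:
  start at F
  read 'q': F → A
  read 'r': A → A
  read 'p': A → B
  read 'r': B → C
  read 'q': C → A
  read 'r': A → A
  read 'r': A → A
  read 'p': A → B
  read 'p': B → A
  end A, rejected
w3:
  start at F
  read 'q': F → A
  read 'r': A → A
  read 'p': A → B
  read 'p': B → A
  read 'p': A → B
  read 'p': B → A
  read 'q': A → F
  read 'r': F → A
  read 'p': A → B
  end B, accepted
w4:
  start at F
  read 'r': F → A
  read 'q': A → F
  read 'q': F → A
  read 'p': A → B
  read 'q': B → B
  read 'q': B → B
  read 'q': B → B
  read 'r': B → C
  read 'q': C → A
  read 'r': A → A
  read 'p': A → B
  read 'p': B → A
  end A, rejected

1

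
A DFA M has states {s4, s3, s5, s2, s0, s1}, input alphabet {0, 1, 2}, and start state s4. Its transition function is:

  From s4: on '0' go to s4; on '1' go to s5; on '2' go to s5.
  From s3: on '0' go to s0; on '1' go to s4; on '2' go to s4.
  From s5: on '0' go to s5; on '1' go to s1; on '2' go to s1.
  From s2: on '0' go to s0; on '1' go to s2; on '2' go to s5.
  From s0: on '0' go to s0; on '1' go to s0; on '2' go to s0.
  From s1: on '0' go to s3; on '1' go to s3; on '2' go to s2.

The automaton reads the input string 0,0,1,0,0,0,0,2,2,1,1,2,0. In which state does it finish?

s5

start at s4
read '0': s4 → s4
read '0': s4 → s4
read '1': s4 → s5
read '0': s5 → s5
read '0': s5 → s5
read '0': s5 → s5
read '0': s5 → s5
read '2': s5 → s1
read '2': s1 → s2
read '1': s2 → s2
read '1': s2 → s2
read '2': s2 → s5
read '0': s5 → s5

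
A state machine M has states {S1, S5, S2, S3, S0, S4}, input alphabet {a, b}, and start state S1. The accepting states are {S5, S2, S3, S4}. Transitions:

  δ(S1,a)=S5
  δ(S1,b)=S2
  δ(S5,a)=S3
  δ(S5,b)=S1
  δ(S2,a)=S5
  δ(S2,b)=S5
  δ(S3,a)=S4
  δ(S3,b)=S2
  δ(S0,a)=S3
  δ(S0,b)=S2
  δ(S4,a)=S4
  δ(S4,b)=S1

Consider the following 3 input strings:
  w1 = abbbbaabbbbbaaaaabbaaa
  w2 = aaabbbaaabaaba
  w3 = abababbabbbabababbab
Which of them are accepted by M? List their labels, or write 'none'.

w1: S1 → S5 → S1 → S2 → S5 → S1 → S5 → S3 → S2 → S5 → S1 → S2 → S5 → S3 → S4 → S4 → S4 → S4 → S1 → S2 → S5 → S3 → S4  → end S4, accepted
w2: S1 → S5 → S3 → S4 → S1 → S2 → S5 → S3 → S4 → S4 → S1 → S5 → S3 → S2 → S5  → end S5, accepted
w3: S1 → S5 → S1 → S5 → S1 → S5 → S1 → S2 → S5 → S1 → S2 → S5 → S3 → S2 → S5 → S1 → S5 → S1 → S2 → S5 → S1  → end S1, rejected

w1, w2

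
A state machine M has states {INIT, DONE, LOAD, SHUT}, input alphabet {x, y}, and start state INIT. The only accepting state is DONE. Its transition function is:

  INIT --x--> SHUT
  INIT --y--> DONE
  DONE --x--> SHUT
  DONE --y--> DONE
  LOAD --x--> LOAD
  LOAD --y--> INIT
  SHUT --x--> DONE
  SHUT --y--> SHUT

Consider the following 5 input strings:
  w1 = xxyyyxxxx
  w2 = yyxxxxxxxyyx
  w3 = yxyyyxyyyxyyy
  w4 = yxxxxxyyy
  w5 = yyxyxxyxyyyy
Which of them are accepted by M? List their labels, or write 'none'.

w1:
  start at INIT
  read 'x': INIT → SHUT
  read 'x': SHUT → DONE
  read 'y': DONE → DONE
  read 'y': DONE → DONE
  read 'y': DONE → DONE
  read 'x': DONE → SHUT
  read 'x': SHUT → DONE
  read 'x': DONE → SHUT
  read 'x': SHUT → DONE
  end DONE, accepted
w2:
  start at INIT
  read 'y': INIT → DONE
  read 'y': DONE → DONE
  read 'x': DONE → SHUT
  read 'x': SHUT → DONE
  read 'x': DONE → SHUT
  read 'x': SHUT → DONE
  read 'x': DONE → SHUT
  read 'x': SHUT → DONE
  read 'x': DONE → SHUT
  read 'y': SHUT → SHUT
  read 'y': SHUT → SHUT
  read 'x': SHUT → DONE
  end DONE, accepted
w3:
  start at INIT
  read 'y': INIT → DONE
  read 'x': DONE → SHUT
  read 'y': SHUT → SHUT
  read 'y': SHUT → SHUT
  read 'y': SHUT → SHUT
  read 'x': SHUT → DONE
  read 'y': DONE → DONE
  read 'y': DONE → DONE
  read 'y': DONE → DONE
  read 'x': DONE → SHUT
  read 'y': SHUT → SHUT
  read 'y': SHUT → SHUT
  read 'y': SHUT → SHUT
  end SHUT, rejected
w4:
  start at INIT
  read 'y': INIT → DONE
  read 'x': DONE → SHUT
  read 'x': SHUT → DONE
  read 'x': DONE → SHUT
  read 'x': SHUT → DONE
  read 'x': DONE → SHUT
  read 'y': SHUT → SHUT
  read 'y': SHUT → SHUT
  read 'y': SHUT → SHUT
  end SHUT, rejected
w5:
  start at INIT
  read 'y': INIT → DONE
  read 'y': DONE → DONE
  read 'x': DONE → SHUT
  read 'y': SHUT → SHUT
  read 'x': SHUT → DONE
  read 'x': DONE → SHUT
  read 'y': SHUT → SHUT
  read 'x': SHUT → DONE
  read 'y': DONE → DONE
  read 'y': DONE → DONE
  read 'y': DONE → DONE
  read 'y': DONE → DONE
  end DONE, accepted

w1, w2, w5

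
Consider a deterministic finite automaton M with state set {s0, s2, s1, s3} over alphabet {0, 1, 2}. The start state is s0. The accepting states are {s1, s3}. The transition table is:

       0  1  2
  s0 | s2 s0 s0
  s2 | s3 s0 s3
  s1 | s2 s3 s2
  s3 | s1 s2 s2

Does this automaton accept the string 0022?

Yes

s0 → s2 → s3 → s2 → s3
End state s3 is accepting.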